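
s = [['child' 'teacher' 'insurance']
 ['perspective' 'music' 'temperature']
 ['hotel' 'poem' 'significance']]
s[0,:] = ['child', 'teacher', 'insurance']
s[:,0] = ['child', 'perspective', 'hotel']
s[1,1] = 'music'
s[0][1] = 'teacher'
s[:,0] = ['child', 'perspective', 'hotel']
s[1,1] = 'music'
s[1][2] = 'temperature'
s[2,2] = 'significance'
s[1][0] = 'perspective'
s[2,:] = ['hotel', 'poem', 'significance']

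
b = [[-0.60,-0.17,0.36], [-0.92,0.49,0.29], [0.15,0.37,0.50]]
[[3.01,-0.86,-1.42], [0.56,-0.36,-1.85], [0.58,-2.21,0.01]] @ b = [[-1.23, -1.46, 0.12], [-0.28, -0.96, -0.83], [1.69, -1.18, -0.43]]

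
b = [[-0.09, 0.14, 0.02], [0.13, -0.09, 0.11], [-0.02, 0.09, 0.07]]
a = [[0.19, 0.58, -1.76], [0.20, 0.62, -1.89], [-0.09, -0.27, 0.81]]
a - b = [[0.28, 0.44, -1.78], [0.07, 0.71, -2.00], [-0.07, -0.36, 0.74]]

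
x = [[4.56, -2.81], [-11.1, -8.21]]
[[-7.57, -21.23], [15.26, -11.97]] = x @ [[-1.53, -2.05], [0.21, 4.23]]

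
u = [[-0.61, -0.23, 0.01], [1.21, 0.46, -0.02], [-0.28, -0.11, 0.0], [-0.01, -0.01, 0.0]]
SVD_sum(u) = [[-0.61, -0.23, 0.01], [1.21, 0.46, -0.02], [-0.28, -0.11, 0.00], [-0.01, -0.0, 0.0]] + [[-0.0, 0.0, 0.00],[0.0, -0.0, -0.00],[0.0, -0.0, -0.0],[0.0, -0.0, -0.00]] + [[-0.00, 0.0, -0.00], [-0.0, 0.00, -0.00], [-0.00, 0.00, -0.0], [0.00, -0.0, 0.0]]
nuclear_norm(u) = 1.49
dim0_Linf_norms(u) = [1.21, 0.46, 0.02]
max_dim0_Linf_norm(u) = 1.21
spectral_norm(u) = 1.48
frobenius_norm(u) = 1.48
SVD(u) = [[-0.44, -0.23, -0.12], [0.87, 0.04, -0.22], [-0.2, 0.66, -0.72], [-0.01, 0.71, 0.64]] @ diag([1.480483556088354, 0.007454948386290792, 0.00358662746027003]) @ [[0.93, 0.36, -0.01], [0.32, -0.85, -0.43], [0.16, -0.40, 0.9]]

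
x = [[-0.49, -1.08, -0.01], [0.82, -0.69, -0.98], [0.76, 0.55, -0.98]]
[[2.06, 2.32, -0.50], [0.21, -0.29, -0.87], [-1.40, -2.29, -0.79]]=x @ [[-1.21,  -1.06,  0.77], [-1.36,  -1.67,  0.10], [-0.27,  0.58,  1.46]]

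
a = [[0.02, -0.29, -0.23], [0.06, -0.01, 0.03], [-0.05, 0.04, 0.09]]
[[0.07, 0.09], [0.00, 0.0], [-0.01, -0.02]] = a @ [[0.05, 0.07], [-0.19, -0.26], [-0.05, -0.07]]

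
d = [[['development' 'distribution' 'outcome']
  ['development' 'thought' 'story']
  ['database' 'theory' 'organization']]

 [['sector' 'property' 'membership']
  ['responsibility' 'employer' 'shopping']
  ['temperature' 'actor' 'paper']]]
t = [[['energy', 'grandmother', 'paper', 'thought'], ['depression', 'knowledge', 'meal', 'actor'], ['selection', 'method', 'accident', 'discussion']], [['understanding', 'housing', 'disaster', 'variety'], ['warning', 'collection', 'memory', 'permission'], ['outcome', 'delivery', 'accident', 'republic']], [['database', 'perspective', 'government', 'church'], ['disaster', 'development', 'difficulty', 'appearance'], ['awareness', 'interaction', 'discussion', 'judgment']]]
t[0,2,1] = 'method'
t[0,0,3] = 'thought'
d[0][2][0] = 'database'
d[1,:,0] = ['sector', 'responsibility', 'temperature']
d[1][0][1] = 'property'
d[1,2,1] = 'actor'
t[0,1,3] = 'actor'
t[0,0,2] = 'paper'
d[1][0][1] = 'property'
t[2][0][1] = 'perspective'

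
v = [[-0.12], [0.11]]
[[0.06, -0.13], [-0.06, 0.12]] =v @ [[-0.51, 1.11]]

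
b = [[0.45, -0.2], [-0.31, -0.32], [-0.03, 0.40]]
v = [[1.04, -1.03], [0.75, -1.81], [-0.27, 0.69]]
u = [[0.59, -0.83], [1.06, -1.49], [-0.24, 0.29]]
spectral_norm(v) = 2.51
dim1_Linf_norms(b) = [0.45, 0.32, 0.4]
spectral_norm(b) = 0.55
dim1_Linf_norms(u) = [0.83, 1.49, 0.29]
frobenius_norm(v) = 2.56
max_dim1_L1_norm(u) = 2.55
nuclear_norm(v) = 2.99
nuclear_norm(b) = 1.10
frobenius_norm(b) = 0.78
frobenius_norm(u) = 2.13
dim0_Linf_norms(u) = [1.06, 1.49]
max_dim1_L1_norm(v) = 2.56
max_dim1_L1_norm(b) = 0.65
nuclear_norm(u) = 2.15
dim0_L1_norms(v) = [2.06, 3.53]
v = u + b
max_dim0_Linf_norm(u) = 1.49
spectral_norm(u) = 2.13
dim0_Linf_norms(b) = [0.45, 0.4]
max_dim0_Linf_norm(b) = 0.45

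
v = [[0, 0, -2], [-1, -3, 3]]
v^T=[[0, -1], [0, -3], [-2, 3]]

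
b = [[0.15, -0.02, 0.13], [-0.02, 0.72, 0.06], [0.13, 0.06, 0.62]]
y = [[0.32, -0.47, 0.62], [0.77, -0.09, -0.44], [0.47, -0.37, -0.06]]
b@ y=[[0.09,-0.12,0.09], [0.58,-0.08,-0.33], [0.38,-0.3,0.02]]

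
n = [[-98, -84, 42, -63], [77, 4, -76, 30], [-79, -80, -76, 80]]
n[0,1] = -84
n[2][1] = -80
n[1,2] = -76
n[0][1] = -84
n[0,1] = -84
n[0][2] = 42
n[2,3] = 80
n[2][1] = -80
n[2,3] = 80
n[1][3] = 30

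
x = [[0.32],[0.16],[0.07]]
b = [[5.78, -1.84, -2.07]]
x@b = [[1.85, -0.59, -0.66], [0.92, -0.29, -0.33], [0.40, -0.13, -0.14]]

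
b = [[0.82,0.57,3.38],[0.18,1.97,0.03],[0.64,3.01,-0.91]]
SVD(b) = [[-0.01, 0.99, -0.13], [0.51, 0.11, 0.85], [0.86, -0.06, -0.51]] @ diag([3.730649384979533, 3.5539780003566674, 0.29188274928926095]) @ [[0.17, 0.96, -0.21], [0.22, 0.17, 0.96], [-0.96, 0.21, 0.19]]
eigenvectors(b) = [[0.81, -0.98, -0.87],  [-0.04, 0.17, -0.28],  [-0.58, -0.06, -0.4]]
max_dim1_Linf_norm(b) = 3.38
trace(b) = 1.88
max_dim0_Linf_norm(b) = 3.38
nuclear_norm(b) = 7.58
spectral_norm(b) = 3.73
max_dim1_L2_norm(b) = 3.52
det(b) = -3.87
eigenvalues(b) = [-1.62, 0.93, 2.57]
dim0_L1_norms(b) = [1.64, 5.55, 4.32]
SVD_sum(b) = [[-0.00,  -0.02,  0.01], [0.33,  1.85,  -0.41], [0.55,  3.08,  -0.67]] + [[0.79, 0.6, 3.38], [0.09, 0.07, 0.39], [-0.05, -0.04, -0.21]] + [[0.04, -0.01, -0.01], [-0.24, 0.05, 0.05], [0.14, -0.03, -0.03]]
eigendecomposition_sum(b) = [[-0.37, -1.48, 1.84], [0.02, 0.07, -0.08], [0.27, 1.06, -1.31]] + [[0.45, -2.49, 0.78], [-0.08, 0.44, -0.14], [0.03, -0.15, 0.05]] + [[0.75, 4.55, 0.76], [0.24, 1.47, 0.25], [0.35, 2.11, 0.35]]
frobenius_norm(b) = 5.16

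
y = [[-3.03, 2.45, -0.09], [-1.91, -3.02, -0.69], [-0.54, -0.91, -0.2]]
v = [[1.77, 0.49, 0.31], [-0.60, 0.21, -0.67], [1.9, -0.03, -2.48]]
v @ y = [[-6.47,  2.57,  -0.56], [1.78,  -1.49,  0.04], [-4.36,  7.0,  0.35]]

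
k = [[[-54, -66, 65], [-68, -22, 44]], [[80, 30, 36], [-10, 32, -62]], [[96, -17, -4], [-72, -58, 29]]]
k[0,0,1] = -66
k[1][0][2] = 36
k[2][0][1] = -17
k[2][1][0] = -72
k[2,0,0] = 96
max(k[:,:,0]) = 96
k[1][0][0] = 80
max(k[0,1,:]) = 44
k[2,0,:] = [96, -17, -4]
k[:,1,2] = [44, -62, 29]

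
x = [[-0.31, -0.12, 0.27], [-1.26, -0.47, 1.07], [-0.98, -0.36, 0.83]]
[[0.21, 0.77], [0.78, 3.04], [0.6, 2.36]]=x @ [[1.62, 0.53], [-1.96, 0.84], [1.78, 3.83]]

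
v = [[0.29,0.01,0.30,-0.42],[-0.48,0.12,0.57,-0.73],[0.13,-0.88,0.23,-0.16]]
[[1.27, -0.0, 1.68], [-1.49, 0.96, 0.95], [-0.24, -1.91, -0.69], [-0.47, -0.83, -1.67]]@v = [[0.59, -1.47, 0.77, -0.80],[-0.77, -0.74, 0.32, -0.23],[0.76, 0.38, -1.32, 1.61],[0.04, 1.37, -1.0, 1.07]]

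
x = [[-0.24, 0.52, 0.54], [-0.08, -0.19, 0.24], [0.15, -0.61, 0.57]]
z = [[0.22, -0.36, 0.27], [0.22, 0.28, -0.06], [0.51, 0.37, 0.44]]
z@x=[[0.02, 0.02, 0.19], [-0.08, 0.10, 0.15], [-0.09, -0.07, 0.62]]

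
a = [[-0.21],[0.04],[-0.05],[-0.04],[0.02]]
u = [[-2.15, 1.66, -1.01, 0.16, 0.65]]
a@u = [[0.45, -0.35, 0.21, -0.03, -0.14],  [-0.09, 0.07, -0.04, 0.01, 0.03],  [0.11, -0.08, 0.05, -0.01, -0.03],  [0.09, -0.07, 0.04, -0.01, -0.03],  [-0.04, 0.03, -0.02, 0.0, 0.01]]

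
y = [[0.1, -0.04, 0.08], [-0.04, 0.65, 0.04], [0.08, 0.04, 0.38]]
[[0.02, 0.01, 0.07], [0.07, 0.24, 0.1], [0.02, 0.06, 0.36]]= y@[[0.31, 0.13, -0.03],[0.13, 0.37, 0.10],[-0.03, 0.10, 0.94]]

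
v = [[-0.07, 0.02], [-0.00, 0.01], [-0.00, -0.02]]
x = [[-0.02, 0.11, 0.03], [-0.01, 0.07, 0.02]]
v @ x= [[0.0, -0.01, -0.00], [-0.0, 0.0, 0.00], [0.00, -0.00, -0.0]]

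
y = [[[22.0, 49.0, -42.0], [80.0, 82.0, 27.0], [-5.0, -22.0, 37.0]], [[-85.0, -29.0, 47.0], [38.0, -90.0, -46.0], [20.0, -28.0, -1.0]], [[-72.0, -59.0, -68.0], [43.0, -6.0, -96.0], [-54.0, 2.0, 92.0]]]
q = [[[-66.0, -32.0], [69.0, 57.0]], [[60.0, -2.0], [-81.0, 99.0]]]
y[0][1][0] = 80.0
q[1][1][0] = -81.0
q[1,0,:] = [60.0, -2.0]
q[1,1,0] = -81.0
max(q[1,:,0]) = 60.0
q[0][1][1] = 57.0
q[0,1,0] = 69.0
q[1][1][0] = -81.0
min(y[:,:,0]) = -85.0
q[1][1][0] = -81.0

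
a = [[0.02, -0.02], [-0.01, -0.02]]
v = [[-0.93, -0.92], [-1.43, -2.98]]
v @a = [[-0.01,0.04], [0.00,0.09]]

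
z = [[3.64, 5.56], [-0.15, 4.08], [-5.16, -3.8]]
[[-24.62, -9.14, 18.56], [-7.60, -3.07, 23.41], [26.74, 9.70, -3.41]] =z @[[-3.71, -1.29, -3.47], [-2.0, -0.8, 5.61]]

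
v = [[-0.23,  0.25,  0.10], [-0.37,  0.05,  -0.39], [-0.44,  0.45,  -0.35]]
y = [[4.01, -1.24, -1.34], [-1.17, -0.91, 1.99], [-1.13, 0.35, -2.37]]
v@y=[[-1.33, 0.09, 0.57], [-1.1, 0.28, 1.52], [-1.9, 0.01, 2.31]]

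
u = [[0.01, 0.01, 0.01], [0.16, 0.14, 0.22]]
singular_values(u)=[0.31, 0.0]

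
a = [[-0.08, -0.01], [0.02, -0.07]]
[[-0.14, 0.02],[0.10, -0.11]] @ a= [[0.01,0.0], [-0.01,0.01]]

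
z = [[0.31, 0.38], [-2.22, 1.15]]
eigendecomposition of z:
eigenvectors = [[-0.17+0.34j,-0.17-0.34j],[(-0.92+0j),(-0.92-0j)]]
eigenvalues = [(0.73+0.82j), (0.73-0.82j)]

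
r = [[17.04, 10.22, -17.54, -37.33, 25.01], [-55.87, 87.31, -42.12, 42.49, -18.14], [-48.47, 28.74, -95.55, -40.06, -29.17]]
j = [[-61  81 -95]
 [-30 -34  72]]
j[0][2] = -95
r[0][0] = 17.04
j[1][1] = -34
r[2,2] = -95.55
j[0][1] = 81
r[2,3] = -40.06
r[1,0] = -55.87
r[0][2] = -17.54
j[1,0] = -30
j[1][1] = -34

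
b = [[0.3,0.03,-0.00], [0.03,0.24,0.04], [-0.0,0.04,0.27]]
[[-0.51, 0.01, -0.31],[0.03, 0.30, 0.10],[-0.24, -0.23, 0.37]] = b @ [[-1.74, -0.10, -1.07], [0.49, 1.42, 0.35], [-0.97, -1.05, 1.31]]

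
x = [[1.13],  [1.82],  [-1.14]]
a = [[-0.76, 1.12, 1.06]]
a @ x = [[-0.03]]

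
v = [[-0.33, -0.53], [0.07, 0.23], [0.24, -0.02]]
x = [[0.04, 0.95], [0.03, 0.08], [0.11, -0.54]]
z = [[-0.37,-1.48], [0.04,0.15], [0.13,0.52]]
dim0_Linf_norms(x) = [0.11, 0.95]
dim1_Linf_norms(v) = [0.53, 0.23, 0.24]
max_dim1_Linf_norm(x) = 0.95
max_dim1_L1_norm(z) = 1.85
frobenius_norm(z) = 1.62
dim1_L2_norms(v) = [0.62, 0.24, 0.24]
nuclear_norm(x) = 1.22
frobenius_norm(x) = 1.10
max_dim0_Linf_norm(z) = 1.48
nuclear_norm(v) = 0.90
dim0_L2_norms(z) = [0.39, 1.58]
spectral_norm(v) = 0.68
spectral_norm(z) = 1.62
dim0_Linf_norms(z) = [0.37, 1.48]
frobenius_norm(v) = 0.71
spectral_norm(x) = 1.10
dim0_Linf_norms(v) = [0.33, 0.53]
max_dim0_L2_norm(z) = 1.58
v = x + z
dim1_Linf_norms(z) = [1.48, 0.15, 0.52]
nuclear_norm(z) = 1.63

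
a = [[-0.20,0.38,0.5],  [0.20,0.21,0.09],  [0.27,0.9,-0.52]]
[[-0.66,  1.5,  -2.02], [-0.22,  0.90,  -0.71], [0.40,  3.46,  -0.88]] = a @ [[-0.28, 0.36, -0.09], [-0.21, 3.86, -2.30], [-1.28, 0.21, -2.33]]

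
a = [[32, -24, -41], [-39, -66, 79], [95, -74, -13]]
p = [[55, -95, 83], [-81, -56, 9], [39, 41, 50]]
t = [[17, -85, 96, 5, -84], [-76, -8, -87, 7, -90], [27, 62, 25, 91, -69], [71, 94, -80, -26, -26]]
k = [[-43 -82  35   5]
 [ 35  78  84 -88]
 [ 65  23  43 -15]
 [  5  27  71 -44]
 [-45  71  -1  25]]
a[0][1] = -24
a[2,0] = 95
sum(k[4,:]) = 50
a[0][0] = 32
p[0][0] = 55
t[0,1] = -85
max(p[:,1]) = 41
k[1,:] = [35, 78, 84, -88]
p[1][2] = 9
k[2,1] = 23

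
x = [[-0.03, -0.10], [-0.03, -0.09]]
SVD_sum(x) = [[-0.03, -0.1], [-0.03, -0.09]] + [[0.00, -0.00], [-0.0, 0.0]]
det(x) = -0.00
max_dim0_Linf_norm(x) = 0.1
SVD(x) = [[-0.74, -0.67], [-0.67, 0.74]] @ diag([0.1410513252636308, 0.0021268853691327437]) @ [[0.30,  0.95],[-0.95,  0.3]]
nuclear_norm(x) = 0.14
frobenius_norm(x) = 0.14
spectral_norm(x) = 0.14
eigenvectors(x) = [[0.95, 0.73], [-0.31, 0.68]]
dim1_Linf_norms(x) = [0.1, 0.09]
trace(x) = -0.12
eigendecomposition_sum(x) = [[0.0,-0.00], [-0.00,0.00]] + [[-0.03, -0.10],[-0.03, -0.09]]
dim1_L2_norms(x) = [0.1, 0.09]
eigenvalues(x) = [0.0, -0.12]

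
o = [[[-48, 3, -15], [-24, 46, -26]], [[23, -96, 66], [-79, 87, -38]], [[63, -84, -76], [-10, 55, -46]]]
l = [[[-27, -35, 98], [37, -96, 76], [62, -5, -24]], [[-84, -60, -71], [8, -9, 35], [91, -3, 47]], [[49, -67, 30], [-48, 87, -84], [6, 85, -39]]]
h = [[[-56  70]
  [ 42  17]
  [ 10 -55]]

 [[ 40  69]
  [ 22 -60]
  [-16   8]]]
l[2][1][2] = -84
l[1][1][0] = 8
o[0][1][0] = -24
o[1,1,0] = -79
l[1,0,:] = [-84, -60, -71]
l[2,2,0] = 6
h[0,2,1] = -55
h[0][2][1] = -55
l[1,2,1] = -3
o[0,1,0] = -24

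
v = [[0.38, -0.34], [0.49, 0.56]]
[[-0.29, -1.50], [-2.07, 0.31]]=v@[[-2.28, -1.93], [-1.70, 2.24]]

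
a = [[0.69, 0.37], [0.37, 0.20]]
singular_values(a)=[0.89, 0.0]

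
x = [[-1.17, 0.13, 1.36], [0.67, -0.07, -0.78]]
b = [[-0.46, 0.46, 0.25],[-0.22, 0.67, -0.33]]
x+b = [[-1.63, 0.59, 1.61], [0.45, 0.6, -1.11]]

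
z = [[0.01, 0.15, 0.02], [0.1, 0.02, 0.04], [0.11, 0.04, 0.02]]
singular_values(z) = [0.18, 0.12, 0.02]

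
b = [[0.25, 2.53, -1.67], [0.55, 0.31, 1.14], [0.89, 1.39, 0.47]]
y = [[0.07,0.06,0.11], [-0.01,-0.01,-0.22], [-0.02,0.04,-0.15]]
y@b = [[0.15, 0.35, 0.00],[-0.20, -0.33, -0.10],[-0.12, -0.25, 0.01]]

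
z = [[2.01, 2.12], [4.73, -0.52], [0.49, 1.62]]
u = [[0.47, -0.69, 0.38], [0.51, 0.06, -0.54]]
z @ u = [[2.03,-1.26,-0.38], [1.96,-3.29,2.08], [1.06,-0.24,-0.69]]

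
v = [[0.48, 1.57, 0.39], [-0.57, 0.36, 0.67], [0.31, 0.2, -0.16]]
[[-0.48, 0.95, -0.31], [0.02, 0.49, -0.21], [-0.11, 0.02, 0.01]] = v @ [[-0.41, 0.02, 0.3], [-0.12, 0.48, -0.32], [-0.25, 0.49, 0.12]]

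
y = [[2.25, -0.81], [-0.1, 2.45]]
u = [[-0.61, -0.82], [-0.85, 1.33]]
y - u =[[2.86, 0.01], [0.75, 1.12]]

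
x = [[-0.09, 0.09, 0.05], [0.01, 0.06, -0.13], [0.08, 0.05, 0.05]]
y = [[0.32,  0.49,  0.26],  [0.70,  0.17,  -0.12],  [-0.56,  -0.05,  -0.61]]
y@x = [[-0.0, 0.07, -0.03], [-0.07, 0.07, 0.01], [0.00, -0.08, -0.05]]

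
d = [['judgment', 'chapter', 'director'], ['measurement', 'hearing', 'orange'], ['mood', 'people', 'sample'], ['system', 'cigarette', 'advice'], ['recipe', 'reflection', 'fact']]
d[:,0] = ['judgment', 'measurement', 'mood', 'system', 'recipe']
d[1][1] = 'hearing'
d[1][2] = 'orange'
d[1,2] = 'orange'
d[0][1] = 'chapter'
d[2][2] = 'sample'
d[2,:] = ['mood', 'people', 'sample']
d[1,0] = 'measurement'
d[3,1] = 'cigarette'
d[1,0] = 'measurement'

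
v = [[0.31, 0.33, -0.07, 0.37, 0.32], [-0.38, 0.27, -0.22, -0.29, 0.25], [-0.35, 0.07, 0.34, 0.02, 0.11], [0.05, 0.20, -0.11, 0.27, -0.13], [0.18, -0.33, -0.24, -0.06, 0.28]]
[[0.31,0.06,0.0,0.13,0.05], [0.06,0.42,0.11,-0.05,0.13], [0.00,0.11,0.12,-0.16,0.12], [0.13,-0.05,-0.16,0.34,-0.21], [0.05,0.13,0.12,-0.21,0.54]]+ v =[[0.62, 0.39, -0.07, 0.5, 0.37], [-0.32, 0.69, -0.11, -0.34, 0.38], [-0.35, 0.18, 0.46, -0.14, 0.23], [0.18, 0.15, -0.27, 0.61, -0.34], [0.23, -0.2, -0.12, -0.27, 0.82]]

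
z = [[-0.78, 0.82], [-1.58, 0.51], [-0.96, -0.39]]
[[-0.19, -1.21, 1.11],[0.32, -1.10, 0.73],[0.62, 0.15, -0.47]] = z@[[-0.4, 0.32, -0.04], [-0.61, -1.17, 1.31]]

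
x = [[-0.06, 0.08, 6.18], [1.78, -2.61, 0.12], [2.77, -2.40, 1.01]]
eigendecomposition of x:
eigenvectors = [[0.81, 0.68, -0.69], [0.22, -0.51, -0.71], [0.55, -0.53, 0.10]]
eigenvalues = [4.13, -4.89, -0.91]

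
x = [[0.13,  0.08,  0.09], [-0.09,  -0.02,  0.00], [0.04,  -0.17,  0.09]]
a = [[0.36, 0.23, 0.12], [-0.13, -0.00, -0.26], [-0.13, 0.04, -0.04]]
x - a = [[-0.23,-0.15,-0.03],[0.04,-0.02,0.26],[0.17,-0.21,0.13]]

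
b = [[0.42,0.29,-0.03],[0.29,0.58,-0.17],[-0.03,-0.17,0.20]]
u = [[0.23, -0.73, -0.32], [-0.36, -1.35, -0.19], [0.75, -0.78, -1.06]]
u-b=[[-0.19, -1.02, -0.29],[-0.65, -1.93, -0.02],[0.78, -0.61, -1.26]]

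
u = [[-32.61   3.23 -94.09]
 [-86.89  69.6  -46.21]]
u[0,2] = -94.09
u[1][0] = -86.89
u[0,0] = -32.61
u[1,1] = 69.6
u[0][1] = 3.23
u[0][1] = 3.23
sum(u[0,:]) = -123.47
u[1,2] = -46.21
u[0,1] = 3.23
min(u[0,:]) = -94.09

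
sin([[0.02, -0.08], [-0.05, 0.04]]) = [[0.02, -0.08], [-0.05, 0.04]]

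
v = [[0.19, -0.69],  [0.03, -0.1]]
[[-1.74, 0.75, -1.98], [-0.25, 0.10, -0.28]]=v @ [[0.28, -1.52, 1.65], [2.60, -1.5, 3.33]]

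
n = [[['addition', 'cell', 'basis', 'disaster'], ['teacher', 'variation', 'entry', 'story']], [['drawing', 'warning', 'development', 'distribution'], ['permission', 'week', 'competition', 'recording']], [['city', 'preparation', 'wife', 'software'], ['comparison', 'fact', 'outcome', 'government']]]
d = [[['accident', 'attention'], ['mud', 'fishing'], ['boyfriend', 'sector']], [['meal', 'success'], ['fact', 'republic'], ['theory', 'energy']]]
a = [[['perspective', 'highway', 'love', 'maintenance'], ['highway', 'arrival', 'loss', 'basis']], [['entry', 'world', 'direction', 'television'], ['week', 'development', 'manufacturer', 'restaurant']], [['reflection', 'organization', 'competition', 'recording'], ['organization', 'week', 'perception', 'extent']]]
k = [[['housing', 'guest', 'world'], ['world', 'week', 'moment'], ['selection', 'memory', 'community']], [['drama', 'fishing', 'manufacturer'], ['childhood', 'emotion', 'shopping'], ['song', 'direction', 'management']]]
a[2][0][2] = 'competition'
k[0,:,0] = ['housing', 'world', 'selection']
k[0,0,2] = 'world'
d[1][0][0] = 'meal'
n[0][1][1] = 'variation'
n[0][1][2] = 'entry'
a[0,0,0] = 'perspective'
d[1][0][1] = 'success'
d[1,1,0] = 'fact'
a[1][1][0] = 'week'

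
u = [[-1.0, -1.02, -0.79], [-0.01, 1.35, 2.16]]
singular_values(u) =[2.86, 0.98]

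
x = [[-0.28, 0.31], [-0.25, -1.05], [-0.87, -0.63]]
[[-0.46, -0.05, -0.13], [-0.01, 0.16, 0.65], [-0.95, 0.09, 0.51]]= x @[[1.31, 0.01, -0.17], [-0.30, -0.15, -0.58]]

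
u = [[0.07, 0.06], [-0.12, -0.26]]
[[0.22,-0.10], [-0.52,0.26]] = u @[[2.3, -0.82], [0.94, -0.63]]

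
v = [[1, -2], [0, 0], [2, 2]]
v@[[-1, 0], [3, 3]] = [[-7, -6], [0, 0], [4, 6]]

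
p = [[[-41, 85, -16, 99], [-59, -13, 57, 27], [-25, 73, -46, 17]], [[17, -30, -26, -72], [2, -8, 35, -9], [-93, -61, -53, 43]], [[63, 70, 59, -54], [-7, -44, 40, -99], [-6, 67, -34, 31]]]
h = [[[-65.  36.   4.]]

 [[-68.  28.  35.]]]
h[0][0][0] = -65.0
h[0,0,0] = -65.0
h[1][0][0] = -68.0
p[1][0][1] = -30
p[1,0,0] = 17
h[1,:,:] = [[-68.0, 28.0, 35.0]]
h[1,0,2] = 35.0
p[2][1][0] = -7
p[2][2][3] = 31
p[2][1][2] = 40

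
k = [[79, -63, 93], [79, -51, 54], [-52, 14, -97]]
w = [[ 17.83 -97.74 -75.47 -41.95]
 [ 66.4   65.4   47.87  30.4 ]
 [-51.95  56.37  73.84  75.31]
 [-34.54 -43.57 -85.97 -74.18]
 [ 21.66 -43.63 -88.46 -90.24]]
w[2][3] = 75.31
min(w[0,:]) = -97.74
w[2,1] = 56.37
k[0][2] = 93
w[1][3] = 30.4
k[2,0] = -52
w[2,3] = 75.31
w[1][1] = 65.4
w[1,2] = 47.87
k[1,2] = 54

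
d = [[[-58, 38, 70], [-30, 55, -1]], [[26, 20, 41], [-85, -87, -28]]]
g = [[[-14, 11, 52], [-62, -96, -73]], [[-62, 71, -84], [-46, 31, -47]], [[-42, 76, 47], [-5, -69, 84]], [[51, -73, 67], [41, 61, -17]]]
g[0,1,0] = -62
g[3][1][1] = 61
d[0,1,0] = -30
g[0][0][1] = 11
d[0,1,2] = -1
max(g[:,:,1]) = 76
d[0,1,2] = -1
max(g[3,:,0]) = 51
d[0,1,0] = -30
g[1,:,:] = [[-62, 71, -84], [-46, 31, -47]]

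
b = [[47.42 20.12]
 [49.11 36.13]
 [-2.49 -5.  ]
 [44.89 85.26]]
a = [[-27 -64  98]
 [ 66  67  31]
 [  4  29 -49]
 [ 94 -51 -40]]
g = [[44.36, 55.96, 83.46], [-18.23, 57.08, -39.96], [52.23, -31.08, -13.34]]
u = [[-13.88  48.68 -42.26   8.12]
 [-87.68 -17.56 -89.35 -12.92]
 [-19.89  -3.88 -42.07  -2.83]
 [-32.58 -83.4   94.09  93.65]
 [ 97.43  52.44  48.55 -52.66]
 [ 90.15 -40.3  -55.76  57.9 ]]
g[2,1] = -31.08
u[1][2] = -89.35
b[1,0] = 49.11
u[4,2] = 48.55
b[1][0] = 49.11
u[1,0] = -87.68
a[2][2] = -49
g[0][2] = 83.46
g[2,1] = -31.08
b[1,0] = 49.11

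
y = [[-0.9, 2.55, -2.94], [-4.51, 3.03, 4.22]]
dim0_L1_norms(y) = [5.41, 5.58, 7.16]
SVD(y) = [[-0.02, 1.0], [1.0, 0.02]] @ diag([6.880530435244071, 3.992968936728663]) @ [[-0.65, 0.43, 0.62], [-0.25, 0.65, -0.72]]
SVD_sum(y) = [[0.09,-0.06,-0.08], [-4.49,2.98,4.28]] + [[-0.99,  2.61,  -2.86], [-0.02,  0.05,  -0.06]]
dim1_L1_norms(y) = [6.39, 11.76]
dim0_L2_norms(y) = [4.6, 3.96, 5.14]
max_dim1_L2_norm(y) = 6.88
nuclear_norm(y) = 10.87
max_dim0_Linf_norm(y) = 4.51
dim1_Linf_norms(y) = [2.94, 4.51]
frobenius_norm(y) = 7.96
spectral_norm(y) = 6.88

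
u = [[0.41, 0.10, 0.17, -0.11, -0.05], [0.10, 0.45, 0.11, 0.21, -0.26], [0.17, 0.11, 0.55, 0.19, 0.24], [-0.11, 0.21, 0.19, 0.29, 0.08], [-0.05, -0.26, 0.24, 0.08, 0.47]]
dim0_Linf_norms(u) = [0.41, 0.45, 0.55, 0.29, 0.47]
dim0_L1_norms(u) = [0.84, 1.13, 1.26, 0.88, 1.1]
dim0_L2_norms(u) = [0.47, 0.58, 0.66, 0.43, 0.6]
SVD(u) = [[-0.21, 0.25, -0.79, -0.43, -0.28], [-0.18, 0.72, 0.21, -0.24, 0.59], [-0.78, 0.03, -0.12, 0.61, 0.02], [-0.36, 0.17, 0.56, -0.33, -0.65], [-0.43, -0.62, 0.06, -0.52, 0.39]] @ diag([0.8401856765406606, 0.7613261664174295, 0.4911653223549461, 0.07827021054650819, 0.0009473758595449702]) @ [[-0.21, -0.18, -0.78, -0.36, -0.43], [0.25, 0.72, 0.03, 0.17, -0.62], [-0.79, 0.21, -0.12, 0.56, 0.06], [-0.43, -0.24, 0.61, -0.33, -0.52], [0.28, -0.59, -0.02, 0.65, -0.39]]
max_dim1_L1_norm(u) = 1.26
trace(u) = 2.17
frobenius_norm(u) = 1.24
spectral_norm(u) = 0.84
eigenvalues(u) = [-0.0, 0.08, 0.49, 0.84, 0.76]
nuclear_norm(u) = 2.17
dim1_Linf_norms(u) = [0.41, 0.45, 0.55, 0.29, 0.47]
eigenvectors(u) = [[-0.28, 0.43, -0.79, 0.21, -0.25], [0.59, 0.24, 0.21, 0.18, -0.72], [0.02, -0.61, -0.12, 0.78, -0.03], [-0.65, 0.33, 0.56, 0.36, -0.17], [0.39, 0.52, 0.06, 0.43, 0.62]]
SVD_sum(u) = [[0.04, 0.03, 0.14, 0.06, 0.08], [0.03, 0.03, 0.12, 0.06, 0.07], [0.14, 0.12, 0.51, 0.24, 0.28], [0.06, 0.06, 0.24, 0.11, 0.13], [0.08, 0.07, 0.28, 0.13, 0.15]] + [[0.05, 0.14, 0.01, 0.03, -0.12], [0.14, 0.4, 0.01, 0.09, -0.34], [0.01, 0.01, 0.0, 0.00, -0.01], [0.03, 0.09, 0.0, 0.02, -0.08], [-0.12, -0.34, -0.01, -0.08, 0.29]] + [[0.31, -0.08, 0.05, -0.22, -0.02], [-0.08, 0.02, -0.01, 0.06, 0.01], [0.05, -0.01, 0.01, -0.03, -0.0], [-0.22, 0.06, -0.03, 0.15, 0.02], [-0.02, 0.01, -0.00, 0.02, 0.00]] + [[0.01, 0.01, -0.02, 0.01, 0.02], [0.01, 0.00, -0.01, 0.01, 0.01], [-0.02, -0.01, 0.03, -0.02, -0.02], [0.01, 0.01, -0.02, 0.01, 0.01], [0.02, 0.01, -0.02, 0.01, 0.02]] + [[-0.00,0.0,0.0,-0.00,0.0], [0.00,-0.00,-0.0,0.00,-0.0], [0.0,-0.00,-0.00,0.00,-0.00], [-0.00,0.0,0.00,-0.0,0.0], [0.0,-0.00,-0.00,0.00,-0.0]]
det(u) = -0.00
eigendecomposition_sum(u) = [[-0.00, 0.00, 0.00, -0.0, 0.00], [0.0, -0.00, -0.00, 0.0, -0.00], [0.0, -0.00, -0.00, 0.00, -0.00], [-0.00, 0.0, 0.0, -0.0, 0.00], [0.0, -0.00, -0.0, 0.0, -0.00]] + [[0.01, 0.01, -0.02, 0.01, 0.02], [0.01, 0.0, -0.01, 0.01, 0.01], [-0.02, -0.01, 0.03, -0.02, -0.02], [0.01, 0.01, -0.02, 0.01, 0.01], [0.02, 0.01, -0.02, 0.01, 0.02]] + [[0.31, -0.08, 0.05, -0.22, -0.02], [-0.08, 0.02, -0.01, 0.06, 0.01], [0.05, -0.01, 0.01, -0.03, -0.0], [-0.22, 0.06, -0.03, 0.15, 0.02], [-0.02, 0.01, -0.0, 0.02, 0.00]] + [[0.04,0.03,0.14,0.06,0.08], [0.03,0.03,0.12,0.06,0.07], [0.14,0.12,0.51,0.24,0.28], [0.06,0.06,0.24,0.11,0.13], [0.08,0.07,0.28,0.13,0.15]] + [[0.05,0.14,0.01,0.03,-0.12],[0.14,0.40,0.01,0.09,-0.34],[0.01,0.01,0.0,0.00,-0.01],[0.03,0.09,0.0,0.02,-0.08],[-0.12,-0.34,-0.01,-0.08,0.29]]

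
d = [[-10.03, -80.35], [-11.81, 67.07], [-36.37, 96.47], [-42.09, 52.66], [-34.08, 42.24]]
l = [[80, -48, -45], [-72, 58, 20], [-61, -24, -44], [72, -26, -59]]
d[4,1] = 42.24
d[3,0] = -42.09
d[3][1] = 52.66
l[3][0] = 72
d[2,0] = -36.37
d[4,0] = -34.08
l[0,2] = -45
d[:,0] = [-10.03, -11.81, -36.37, -42.09, -34.08]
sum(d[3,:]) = 10.569999999999993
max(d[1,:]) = 67.07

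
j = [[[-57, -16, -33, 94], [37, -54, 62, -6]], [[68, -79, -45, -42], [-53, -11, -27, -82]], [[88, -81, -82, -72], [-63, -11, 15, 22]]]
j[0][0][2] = -33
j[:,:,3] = [[94, -6], [-42, -82], [-72, 22]]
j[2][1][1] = -11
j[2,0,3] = -72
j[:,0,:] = [[-57, -16, -33, 94], [68, -79, -45, -42], [88, -81, -82, -72]]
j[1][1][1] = -11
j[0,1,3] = -6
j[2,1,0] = -63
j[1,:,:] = [[68, -79, -45, -42], [-53, -11, -27, -82]]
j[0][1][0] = 37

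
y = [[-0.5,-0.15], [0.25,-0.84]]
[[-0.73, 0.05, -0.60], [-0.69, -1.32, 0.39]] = y@ [[1.11, -0.53, 1.23], [1.15, 1.41, -0.1]]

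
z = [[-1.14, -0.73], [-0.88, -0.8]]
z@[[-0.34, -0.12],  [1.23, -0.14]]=[[-0.51, 0.24], [-0.68, 0.22]]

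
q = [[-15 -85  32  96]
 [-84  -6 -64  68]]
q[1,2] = -64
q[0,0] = -15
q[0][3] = 96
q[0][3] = 96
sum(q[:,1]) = -91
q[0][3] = 96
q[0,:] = [-15, -85, 32, 96]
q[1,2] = -64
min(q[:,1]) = -85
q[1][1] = -6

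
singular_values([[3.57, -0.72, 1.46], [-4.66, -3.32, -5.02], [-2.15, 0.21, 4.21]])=[8.32, 4.73, 2.03]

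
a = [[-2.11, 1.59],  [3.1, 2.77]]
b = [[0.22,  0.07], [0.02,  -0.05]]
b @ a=[[-0.25, 0.54], [-0.2, -0.11]]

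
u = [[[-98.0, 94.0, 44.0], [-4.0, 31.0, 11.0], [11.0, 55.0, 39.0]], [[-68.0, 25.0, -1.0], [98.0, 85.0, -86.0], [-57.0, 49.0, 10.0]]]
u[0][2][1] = 55.0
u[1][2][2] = 10.0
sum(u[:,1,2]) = -75.0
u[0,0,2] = 44.0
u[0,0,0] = -98.0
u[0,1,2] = 11.0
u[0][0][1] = 94.0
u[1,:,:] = [[-68.0, 25.0, -1.0], [98.0, 85.0, -86.0], [-57.0, 49.0, 10.0]]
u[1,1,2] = -86.0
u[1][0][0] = -68.0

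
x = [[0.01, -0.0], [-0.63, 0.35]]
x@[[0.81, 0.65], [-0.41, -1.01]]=[[0.01,0.01], [-0.65,-0.76]]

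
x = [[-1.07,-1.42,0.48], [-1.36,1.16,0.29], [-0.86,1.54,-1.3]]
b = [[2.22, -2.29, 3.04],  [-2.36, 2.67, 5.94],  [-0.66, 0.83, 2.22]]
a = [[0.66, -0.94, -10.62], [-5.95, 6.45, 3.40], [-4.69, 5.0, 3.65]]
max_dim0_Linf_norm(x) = 1.54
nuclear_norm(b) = 11.73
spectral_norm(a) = 14.10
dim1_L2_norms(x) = [1.84, 1.81, 2.19]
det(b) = -1.40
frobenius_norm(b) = 8.57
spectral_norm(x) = 2.71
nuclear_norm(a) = 22.17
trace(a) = 10.76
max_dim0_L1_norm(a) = 17.67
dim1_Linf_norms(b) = [3.04, 5.94, 2.22]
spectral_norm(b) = 7.45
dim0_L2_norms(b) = [3.31, 3.61, 7.03]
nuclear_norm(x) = 5.43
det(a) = -6.42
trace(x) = -1.21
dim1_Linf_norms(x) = [1.42, 1.36, 1.54]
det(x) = 4.43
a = x @ b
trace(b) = 7.11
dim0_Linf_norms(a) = [5.95, 6.45, 10.62]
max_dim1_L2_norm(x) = 2.19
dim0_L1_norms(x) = [3.29, 4.12, 2.07]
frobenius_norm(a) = 16.22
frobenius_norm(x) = 3.39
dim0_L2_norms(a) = [7.6, 8.21, 11.73]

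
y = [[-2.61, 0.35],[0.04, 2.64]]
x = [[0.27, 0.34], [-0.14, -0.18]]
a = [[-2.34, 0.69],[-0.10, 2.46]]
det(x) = -0.00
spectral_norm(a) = 2.82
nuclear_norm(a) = 4.84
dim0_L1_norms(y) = [2.65, 2.99]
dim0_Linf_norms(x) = [0.27, 0.34]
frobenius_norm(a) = 3.47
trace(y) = 0.03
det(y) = -6.90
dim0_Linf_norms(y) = [2.61, 2.64]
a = x + y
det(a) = -5.69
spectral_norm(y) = 2.79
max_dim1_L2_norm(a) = 2.46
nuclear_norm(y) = 5.26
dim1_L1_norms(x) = [0.61, 0.32]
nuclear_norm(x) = 0.49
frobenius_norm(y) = 3.73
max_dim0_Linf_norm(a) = 2.46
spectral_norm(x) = 0.49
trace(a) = 0.12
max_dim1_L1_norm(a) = 3.03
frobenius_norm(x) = 0.49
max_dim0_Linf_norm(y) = 2.64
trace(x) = 0.09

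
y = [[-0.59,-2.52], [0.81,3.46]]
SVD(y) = [[-0.59, 0.81],[0.81, 0.59]] @ diag([4.396157412778829, 4.549427630119174e-05]) @ [[0.23,  0.97], [-0.97,  0.23]]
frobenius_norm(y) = 4.40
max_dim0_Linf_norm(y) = 3.46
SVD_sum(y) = [[-0.59, -2.52], [0.81, 3.46]] + [[-0.00,0.00], [-0.00,0.0]]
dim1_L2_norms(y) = [2.59, 3.55]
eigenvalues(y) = [-0.0, 2.87]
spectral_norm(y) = 4.40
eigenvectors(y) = [[-0.97, 0.59], [0.23, -0.81]]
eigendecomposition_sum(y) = [[-0.00, -0.00], [0.00, 0.00]] + [[-0.59,-2.52], [0.81,3.46]]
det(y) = -0.00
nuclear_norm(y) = 4.40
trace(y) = 2.87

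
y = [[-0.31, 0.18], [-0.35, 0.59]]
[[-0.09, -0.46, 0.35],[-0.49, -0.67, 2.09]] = y @ [[-0.29, 1.26, 1.43],  [-1.0, -0.38, 4.39]]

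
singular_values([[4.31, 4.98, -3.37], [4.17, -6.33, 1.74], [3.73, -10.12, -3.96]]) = [13.54, 7.03, 3.79]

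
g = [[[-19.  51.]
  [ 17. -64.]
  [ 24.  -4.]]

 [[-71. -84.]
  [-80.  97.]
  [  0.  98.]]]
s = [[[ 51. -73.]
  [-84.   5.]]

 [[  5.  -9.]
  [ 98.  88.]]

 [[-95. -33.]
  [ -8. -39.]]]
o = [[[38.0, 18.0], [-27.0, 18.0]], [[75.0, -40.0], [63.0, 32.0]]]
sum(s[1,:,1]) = 79.0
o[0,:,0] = [38.0, -27.0]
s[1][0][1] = -9.0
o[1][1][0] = 63.0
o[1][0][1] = -40.0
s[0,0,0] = 51.0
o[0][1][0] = -27.0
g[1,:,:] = [[-71.0, -84.0], [-80.0, 97.0], [0.0, 98.0]]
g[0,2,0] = 24.0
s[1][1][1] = 88.0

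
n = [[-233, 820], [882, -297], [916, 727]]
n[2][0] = 916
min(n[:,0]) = -233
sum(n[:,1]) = 1250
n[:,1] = [820, -297, 727]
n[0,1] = 820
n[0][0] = -233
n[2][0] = 916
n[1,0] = 882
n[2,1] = 727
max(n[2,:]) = 916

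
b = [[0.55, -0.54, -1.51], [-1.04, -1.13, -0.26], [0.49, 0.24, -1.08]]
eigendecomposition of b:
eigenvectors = [[(-0.83+0j), 0.08-0.33j, (0.08+0.33j)], [0.53+0.00j, 0.80+0.00j, (0.8-0j)], [(-0.17+0j), (-0.32-0.39j), -0.32+0.39j]]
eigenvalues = [(0.59+0j), (-1.12+0.55j), (-1.12-0.55j)]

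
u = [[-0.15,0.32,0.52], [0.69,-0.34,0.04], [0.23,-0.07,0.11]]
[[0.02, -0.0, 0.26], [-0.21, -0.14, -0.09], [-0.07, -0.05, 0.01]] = u @[[-0.20, -0.28, -0.08], [0.19, -0.15, 0.16], [-0.14, 0.01, 0.38]]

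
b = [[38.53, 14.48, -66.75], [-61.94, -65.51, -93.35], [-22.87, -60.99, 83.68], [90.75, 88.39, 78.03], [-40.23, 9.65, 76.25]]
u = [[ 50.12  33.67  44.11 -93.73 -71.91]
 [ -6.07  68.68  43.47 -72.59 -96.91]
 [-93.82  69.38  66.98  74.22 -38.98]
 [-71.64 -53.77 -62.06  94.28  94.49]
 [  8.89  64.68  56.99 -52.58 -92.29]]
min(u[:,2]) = -62.06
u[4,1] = 64.68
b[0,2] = -66.75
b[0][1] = 14.48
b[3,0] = 90.75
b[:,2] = [-66.75, -93.35, 83.68, 78.03, 76.25]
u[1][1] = 68.68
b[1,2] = -93.35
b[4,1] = 9.65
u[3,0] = -71.64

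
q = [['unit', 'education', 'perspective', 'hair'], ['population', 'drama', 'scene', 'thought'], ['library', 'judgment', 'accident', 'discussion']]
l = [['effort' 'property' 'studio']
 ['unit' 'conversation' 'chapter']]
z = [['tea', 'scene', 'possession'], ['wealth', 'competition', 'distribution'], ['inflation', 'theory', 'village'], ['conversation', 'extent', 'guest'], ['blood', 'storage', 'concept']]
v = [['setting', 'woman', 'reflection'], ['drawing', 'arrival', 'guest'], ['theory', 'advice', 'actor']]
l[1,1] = 'conversation'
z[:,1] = ['scene', 'competition', 'theory', 'extent', 'storage']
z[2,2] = 'village'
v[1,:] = ['drawing', 'arrival', 'guest']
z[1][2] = 'distribution'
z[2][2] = 'village'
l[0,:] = ['effort', 'property', 'studio']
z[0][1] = 'scene'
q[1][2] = 'scene'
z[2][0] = 'inflation'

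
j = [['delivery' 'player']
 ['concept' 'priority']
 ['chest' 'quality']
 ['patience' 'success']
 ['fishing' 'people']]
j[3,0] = 'patience'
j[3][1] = 'success'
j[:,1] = ['player', 'priority', 'quality', 'success', 'people']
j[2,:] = ['chest', 'quality']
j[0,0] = 'delivery'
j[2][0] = 'chest'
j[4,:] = ['fishing', 'people']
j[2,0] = 'chest'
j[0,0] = 'delivery'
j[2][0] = 'chest'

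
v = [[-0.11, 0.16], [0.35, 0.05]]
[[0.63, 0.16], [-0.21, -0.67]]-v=[[0.74, 0.00], [-0.56, -0.72]]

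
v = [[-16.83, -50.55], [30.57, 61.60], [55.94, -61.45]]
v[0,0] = -16.83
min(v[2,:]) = -61.45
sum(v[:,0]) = 69.68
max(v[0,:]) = -16.83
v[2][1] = -61.45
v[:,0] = [-16.83, 30.57, 55.94]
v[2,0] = 55.94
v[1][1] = 61.6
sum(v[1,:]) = 92.17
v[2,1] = -61.45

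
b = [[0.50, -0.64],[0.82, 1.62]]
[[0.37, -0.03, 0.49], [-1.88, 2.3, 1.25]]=b @ [[-0.45, 1.07, 1.19], [-0.93, 0.88, 0.17]]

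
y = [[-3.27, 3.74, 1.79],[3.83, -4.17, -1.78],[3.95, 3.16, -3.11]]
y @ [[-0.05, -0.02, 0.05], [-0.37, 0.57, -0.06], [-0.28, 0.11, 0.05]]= [[-1.72, 2.39, -0.3], [1.85, -2.65, 0.35], [-0.50, 1.38, -0.15]]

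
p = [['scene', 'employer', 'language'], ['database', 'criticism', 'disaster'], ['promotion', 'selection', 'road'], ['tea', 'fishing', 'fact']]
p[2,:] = ['promotion', 'selection', 'road']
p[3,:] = ['tea', 'fishing', 'fact']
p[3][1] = 'fishing'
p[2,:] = ['promotion', 'selection', 'road']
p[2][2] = 'road'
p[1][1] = 'criticism'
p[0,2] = 'language'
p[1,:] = ['database', 'criticism', 'disaster']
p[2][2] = 'road'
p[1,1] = 'criticism'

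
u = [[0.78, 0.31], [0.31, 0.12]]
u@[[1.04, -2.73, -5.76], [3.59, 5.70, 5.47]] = [[1.92, -0.36, -2.80], [0.75, -0.16, -1.13]]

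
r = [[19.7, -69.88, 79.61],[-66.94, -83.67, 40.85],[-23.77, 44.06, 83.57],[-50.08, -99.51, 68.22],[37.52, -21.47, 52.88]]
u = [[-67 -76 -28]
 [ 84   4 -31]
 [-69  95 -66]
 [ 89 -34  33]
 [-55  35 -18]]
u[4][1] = 35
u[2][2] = -66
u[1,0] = 84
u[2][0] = -69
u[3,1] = -34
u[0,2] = -28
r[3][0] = -50.08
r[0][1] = -69.88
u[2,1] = 95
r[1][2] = 40.85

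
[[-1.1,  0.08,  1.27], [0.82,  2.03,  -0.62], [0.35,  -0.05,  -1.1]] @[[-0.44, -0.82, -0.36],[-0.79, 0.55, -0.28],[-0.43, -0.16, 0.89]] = [[-0.13, 0.74, 1.5], [-1.7, 0.54, -1.42], [0.36, -0.14, -1.09]]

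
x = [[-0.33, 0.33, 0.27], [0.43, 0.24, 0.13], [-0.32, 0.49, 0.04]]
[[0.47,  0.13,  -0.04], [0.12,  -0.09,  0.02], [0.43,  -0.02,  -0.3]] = x@[[-0.27, -0.23, 0.15], [0.66, -0.22, -0.58], [0.61, 0.48, 0.73]]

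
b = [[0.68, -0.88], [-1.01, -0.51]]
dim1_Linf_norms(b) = [0.88, 1.01]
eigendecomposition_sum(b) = [[0.92, -0.47], [-0.54, 0.28]] + [[-0.24, -0.41], [-0.47, -0.79]]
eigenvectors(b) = [[0.86, 0.46], [-0.51, 0.89]]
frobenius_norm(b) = 1.59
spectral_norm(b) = 1.22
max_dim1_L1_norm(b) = 1.56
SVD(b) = [[-0.67, 0.74], [0.74, 0.67]] @ diag([1.2237186021432307, 1.0097092565529036]) @ [[-0.98, 0.18], [-0.18, -0.98]]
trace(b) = 0.17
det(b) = -1.24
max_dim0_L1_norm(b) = 1.69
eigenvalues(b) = [1.2, -1.03]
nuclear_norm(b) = 2.23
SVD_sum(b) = [[0.81, -0.15], [-0.89, 0.16]] + [[-0.13, -0.73], [-0.12, -0.67]]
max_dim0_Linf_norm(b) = 1.01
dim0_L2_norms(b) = [1.22, 1.02]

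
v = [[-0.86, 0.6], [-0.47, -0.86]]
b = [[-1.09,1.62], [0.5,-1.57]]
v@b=[[1.24, -2.34], [0.08, 0.59]]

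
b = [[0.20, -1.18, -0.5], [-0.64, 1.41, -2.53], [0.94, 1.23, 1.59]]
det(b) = 3.73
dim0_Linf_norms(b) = [0.94, 1.41, 2.53]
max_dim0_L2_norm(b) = 3.03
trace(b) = 3.20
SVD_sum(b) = [[-0.06, 0.03, -0.19],  [-0.87, 0.49, -2.62],  [0.49, -0.27, 1.46]] + [[-0.15,-1.18,-0.17], [0.12,0.93,0.13], [0.2,1.52,0.22]] + [[0.42, -0.03, -0.14],[0.11, -0.01, -0.04],[0.25, -0.02, -0.09]]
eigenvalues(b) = [(1.12+0j), (1.04+1.5j), (1.04-1.5j)]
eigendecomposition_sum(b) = [[1.60-0.00j, -0.03+0.00j, 1.55-0.00j], [-1.02+0.00j, 0.02-0.00j, -0.99+0.00j], [(-0.52+0j), (0.01-0j), (-0.51+0j)]] + [[(-0.7+0j), -0.58+0.43j, -1.02-0.83j], [0.19+0.89j, (0.7+0.61j), -0.77+1.52j], [0.73+0.01j, (0.61-0.43j), (1.05+0.89j)]] + [[-0.70-0.00j, -0.58-0.43j, -1.02+0.83j],[0.19-0.89j, 0.70-0.61j, (-0.77-1.52j)],[(0.73-0.01j), 0.61+0.43j, (1.05-0.89j)]]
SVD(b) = [[0.06, 0.55, -0.83], [0.87, -0.44, -0.22], [-0.49, -0.71, -0.51]] @ diag([3.220583622151025, 2.179610104977142, 0.531733883643049]) @ [[-0.31,0.17,-0.93], [-0.13,-0.98,-0.14], [-0.94,0.08,0.33]]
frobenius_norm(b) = 3.92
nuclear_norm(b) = 5.93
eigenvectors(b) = [[(-0.81+0j), -0.11+0.50j, -0.11-0.50j], [(0.52+0j), 0.67+0.00j, (0.67-0j)], [0.27+0.00j, 0.12-0.52j, (0.12+0.52j)]]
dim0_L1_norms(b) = [1.78, 3.82, 4.62]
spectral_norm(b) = 3.22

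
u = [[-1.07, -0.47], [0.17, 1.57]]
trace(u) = 0.50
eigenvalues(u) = [-1.04, 1.54]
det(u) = -1.60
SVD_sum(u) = [[-0.33,-0.78], [0.59,1.4]] + [[-0.74, 0.31], [-0.42, 0.17]]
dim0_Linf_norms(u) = [1.07, 1.57]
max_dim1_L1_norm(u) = 1.74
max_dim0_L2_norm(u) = 1.64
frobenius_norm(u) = 1.96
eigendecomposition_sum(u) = [[-1.05, -0.19], [0.07, 0.01]] + [[-0.02, -0.28], [0.1, 1.56]]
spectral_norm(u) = 1.73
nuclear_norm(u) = 2.66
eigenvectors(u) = [[-1.00,0.18], [0.07,-0.98]]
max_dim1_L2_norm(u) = 1.58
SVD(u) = [[-0.49, 0.87], [0.87, 0.49]] @ diag([1.7345741996140107, 0.9224165794441327]) @ [[0.39, 0.92],[-0.92, 0.39]]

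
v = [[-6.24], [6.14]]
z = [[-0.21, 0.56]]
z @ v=[[4.75]]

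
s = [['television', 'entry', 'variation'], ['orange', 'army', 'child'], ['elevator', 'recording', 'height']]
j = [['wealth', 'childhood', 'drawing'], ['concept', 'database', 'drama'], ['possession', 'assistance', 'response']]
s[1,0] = 'orange'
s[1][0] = 'orange'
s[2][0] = 'elevator'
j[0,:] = ['wealth', 'childhood', 'drawing']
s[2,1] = 'recording'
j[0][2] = 'drawing'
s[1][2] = 'child'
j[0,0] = 'wealth'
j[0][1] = 'childhood'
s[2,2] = 'height'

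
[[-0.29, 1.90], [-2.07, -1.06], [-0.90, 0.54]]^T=[[-0.29, -2.07, -0.9], [1.9, -1.06, 0.54]]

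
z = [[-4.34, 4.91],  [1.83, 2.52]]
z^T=[[-4.34, 1.83],[4.91, 2.52]]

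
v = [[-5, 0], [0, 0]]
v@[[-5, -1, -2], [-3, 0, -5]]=[[25, 5, 10], [0, 0, 0]]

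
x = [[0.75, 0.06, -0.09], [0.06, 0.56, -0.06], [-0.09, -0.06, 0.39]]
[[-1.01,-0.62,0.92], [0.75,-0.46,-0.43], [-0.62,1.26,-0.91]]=x@[[-1.66, -0.42, 1.04],[1.32, -0.45, -1.13],[-1.76, 3.07, -2.28]]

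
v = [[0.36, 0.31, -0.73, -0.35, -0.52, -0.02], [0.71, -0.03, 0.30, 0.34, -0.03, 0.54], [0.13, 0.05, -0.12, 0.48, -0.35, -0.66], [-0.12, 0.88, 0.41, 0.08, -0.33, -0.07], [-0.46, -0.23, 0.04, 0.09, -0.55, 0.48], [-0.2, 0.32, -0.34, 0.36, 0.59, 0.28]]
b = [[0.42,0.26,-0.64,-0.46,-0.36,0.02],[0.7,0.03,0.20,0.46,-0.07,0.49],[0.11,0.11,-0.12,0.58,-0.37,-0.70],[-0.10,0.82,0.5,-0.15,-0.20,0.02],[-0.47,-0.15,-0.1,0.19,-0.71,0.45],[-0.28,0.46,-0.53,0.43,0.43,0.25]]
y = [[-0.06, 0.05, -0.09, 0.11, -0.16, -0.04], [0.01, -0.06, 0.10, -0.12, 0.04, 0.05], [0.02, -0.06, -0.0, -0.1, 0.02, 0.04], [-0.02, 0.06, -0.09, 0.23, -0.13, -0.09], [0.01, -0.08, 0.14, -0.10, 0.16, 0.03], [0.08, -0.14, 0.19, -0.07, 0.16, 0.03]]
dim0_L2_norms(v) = [0.96, 1.01, 0.96, 0.78, 1.07, 1.02]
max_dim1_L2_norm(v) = 1.07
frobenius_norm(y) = 0.59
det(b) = -0.99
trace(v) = 0.02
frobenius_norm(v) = 2.38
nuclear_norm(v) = 5.76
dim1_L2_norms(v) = [1.07, 1.0, 0.91, 1.04, 0.9, 0.9]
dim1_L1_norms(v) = [2.29, 1.95, 1.79, 1.89, 1.85, 2.09]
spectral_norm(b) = 1.01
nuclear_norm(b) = 5.99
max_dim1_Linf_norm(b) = 0.82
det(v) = -0.71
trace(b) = -0.28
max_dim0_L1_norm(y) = 0.73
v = b + y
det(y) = -0.00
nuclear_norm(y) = 0.91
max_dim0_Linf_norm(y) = 0.23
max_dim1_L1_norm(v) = 2.29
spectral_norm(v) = 1.20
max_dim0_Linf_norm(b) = 0.82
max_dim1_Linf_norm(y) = 0.23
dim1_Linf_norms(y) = [0.16, 0.12, 0.1, 0.23, 0.16, 0.19]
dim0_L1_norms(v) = [1.98, 1.82, 1.94, 1.7, 2.37, 2.05]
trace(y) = 0.30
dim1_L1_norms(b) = [2.16, 1.95, 1.99, 1.79, 2.07, 2.38]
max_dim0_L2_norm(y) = 0.32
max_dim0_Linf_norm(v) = 0.88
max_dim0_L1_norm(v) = 2.37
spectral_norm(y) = 0.55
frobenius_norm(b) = 2.45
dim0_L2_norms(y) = [0.1, 0.2, 0.29, 0.32, 0.31, 0.12]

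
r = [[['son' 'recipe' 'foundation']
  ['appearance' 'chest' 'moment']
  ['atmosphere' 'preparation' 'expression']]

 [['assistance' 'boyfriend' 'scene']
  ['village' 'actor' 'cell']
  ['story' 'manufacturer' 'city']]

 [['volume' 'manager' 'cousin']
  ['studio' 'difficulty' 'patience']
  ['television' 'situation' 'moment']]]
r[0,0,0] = 'son'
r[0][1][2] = 'moment'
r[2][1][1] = 'difficulty'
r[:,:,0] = [['son', 'appearance', 'atmosphere'], ['assistance', 'village', 'story'], ['volume', 'studio', 'television']]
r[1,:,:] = [['assistance', 'boyfriend', 'scene'], ['village', 'actor', 'cell'], ['story', 'manufacturer', 'city']]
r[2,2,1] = 'situation'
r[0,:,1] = ['recipe', 'chest', 'preparation']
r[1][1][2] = 'cell'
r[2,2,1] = 'situation'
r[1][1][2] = 'cell'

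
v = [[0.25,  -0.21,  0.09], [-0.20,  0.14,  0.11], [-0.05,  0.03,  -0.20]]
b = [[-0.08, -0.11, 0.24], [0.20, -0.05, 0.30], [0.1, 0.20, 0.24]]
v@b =[[-0.05, 0.00, 0.02], [0.06, 0.04, 0.02], [-0.01, -0.04, -0.05]]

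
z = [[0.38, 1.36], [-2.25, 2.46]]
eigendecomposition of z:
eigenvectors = [[(-0.36+0.49j), -0.36-0.49j], [-0.79+0.00j, (-0.79-0j)]]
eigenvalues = [(1.42+1.41j), (1.42-1.41j)]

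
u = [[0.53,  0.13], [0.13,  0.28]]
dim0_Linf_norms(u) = [0.53, 0.28]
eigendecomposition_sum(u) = [[0.5, 0.21], [0.21, 0.09]] + [[0.03, -0.08], [-0.08, 0.19]]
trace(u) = 0.81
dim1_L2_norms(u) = [0.55, 0.31]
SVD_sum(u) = [[0.50, 0.21], [0.21, 0.09]] + [[0.03,  -0.08], [-0.08,  0.19]]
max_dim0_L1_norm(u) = 0.66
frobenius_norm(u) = 0.63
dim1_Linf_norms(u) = [0.53, 0.28]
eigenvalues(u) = [0.59, 0.22]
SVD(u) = [[-0.92, -0.39], [-0.39, 0.92]] @ diag([0.5853468879687144, 0.22465311203128568]) @ [[-0.92, -0.39], [-0.39, 0.92]]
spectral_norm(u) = 0.59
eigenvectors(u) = [[0.92, -0.39], [0.39, 0.92]]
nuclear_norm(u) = 0.81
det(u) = 0.13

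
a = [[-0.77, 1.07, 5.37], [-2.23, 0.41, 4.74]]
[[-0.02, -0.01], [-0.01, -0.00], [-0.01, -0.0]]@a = [[0.04, -0.03, -0.15], [0.01, -0.01, -0.05], [0.01, -0.01, -0.05]]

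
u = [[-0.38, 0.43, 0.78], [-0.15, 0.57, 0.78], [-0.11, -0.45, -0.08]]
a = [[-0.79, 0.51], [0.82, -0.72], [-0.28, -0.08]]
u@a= [[0.43, -0.57], [0.37, -0.55], [-0.26, 0.27]]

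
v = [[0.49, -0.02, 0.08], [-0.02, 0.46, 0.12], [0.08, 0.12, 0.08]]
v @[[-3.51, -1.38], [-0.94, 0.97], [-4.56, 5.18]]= [[-2.07,  -0.28], [-0.91,  1.1], [-0.76,  0.42]]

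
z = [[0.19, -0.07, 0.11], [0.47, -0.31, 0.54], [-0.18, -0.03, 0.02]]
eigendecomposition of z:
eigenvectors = [[0.14-0.03j, 0.14+0.03j, 0.33+0.00j],[(0.93+0j), (0.93-0j), -0.60+0.00j],[0.25+0.22j, 0.25-0.22j, -0.72+0.00j]]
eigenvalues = [(-0.09+0.12j), (-0.09-0.12j), (0.08+0j)]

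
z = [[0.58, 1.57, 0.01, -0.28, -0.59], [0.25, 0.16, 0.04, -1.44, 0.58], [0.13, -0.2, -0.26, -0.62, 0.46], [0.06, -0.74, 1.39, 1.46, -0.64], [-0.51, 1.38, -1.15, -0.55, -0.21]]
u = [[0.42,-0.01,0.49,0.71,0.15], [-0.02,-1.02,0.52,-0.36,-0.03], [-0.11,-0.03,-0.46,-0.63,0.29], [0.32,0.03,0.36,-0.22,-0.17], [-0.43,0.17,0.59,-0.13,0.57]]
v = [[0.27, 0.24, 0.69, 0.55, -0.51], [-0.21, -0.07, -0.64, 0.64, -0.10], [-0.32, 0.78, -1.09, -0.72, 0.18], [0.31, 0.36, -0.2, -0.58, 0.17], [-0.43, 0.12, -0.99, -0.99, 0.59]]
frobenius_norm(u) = 2.07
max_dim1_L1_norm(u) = 1.95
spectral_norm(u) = 1.25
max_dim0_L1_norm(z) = 4.35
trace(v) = -0.88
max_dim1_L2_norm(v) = 1.58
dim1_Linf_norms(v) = [0.69, 0.64, 1.09, 0.58, 0.99]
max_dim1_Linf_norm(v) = 1.09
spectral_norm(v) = 2.40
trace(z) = 1.73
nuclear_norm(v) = 4.57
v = u @ z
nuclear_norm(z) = 6.72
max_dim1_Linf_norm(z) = 1.57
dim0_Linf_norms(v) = [0.43, 0.78, 1.09, 0.99, 0.59]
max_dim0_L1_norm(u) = 2.42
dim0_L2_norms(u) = [0.69, 1.03, 1.1, 1.05, 0.68]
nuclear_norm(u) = 4.26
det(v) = -0.00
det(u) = -0.25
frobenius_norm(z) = 3.91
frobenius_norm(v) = 2.76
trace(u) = -0.71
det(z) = -0.01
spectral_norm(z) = 3.12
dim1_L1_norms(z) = [3.03, 2.47, 1.67, 4.29, 3.8]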